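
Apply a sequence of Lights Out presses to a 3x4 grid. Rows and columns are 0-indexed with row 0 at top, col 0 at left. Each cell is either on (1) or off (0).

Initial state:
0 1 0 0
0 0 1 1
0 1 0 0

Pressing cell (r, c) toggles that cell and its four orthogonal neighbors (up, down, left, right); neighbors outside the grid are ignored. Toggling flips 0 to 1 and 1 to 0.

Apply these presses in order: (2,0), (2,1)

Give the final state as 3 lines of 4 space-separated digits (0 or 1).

Answer: 0 1 0 0
1 1 1 1
0 1 1 0

Derivation:
After press 1 at (2,0):
0 1 0 0
1 0 1 1
1 0 0 0

After press 2 at (2,1):
0 1 0 0
1 1 1 1
0 1 1 0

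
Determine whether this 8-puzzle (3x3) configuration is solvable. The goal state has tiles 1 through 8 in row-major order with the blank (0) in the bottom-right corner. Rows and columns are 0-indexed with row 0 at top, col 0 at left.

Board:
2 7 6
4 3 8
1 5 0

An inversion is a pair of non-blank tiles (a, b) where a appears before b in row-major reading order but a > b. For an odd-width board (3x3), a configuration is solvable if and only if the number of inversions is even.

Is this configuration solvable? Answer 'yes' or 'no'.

Inversions (pairs i<j in row-major order where tile[i] > tile[j] > 0): 15
15 is odd, so the puzzle is not solvable.

Answer: no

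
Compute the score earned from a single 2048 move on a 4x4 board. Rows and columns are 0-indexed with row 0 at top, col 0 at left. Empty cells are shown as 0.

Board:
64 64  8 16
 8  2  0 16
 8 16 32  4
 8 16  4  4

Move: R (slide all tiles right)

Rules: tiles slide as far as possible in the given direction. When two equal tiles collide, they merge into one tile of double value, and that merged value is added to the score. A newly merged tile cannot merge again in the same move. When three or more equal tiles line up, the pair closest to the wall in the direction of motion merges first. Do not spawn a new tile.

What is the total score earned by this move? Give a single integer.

Answer: 136

Derivation:
Slide right:
row 0: [64, 64, 8, 16] -> [0, 128, 8, 16]  score +128 (running 128)
row 1: [8, 2, 0, 16] -> [0, 8, 2, 16]  score +0 (running 128)
row 2: [8, 16, 32, 4] -> [8, 16, 32, 4]  score +0 (running 128)
row 3: [8, 16, 4, 4] -> [0, 8, 16, 8]  score +8 (running 136)
Board after move:
  0 128   8  16
  0   8   2  16
  8  16  32   4
  0   8  16   8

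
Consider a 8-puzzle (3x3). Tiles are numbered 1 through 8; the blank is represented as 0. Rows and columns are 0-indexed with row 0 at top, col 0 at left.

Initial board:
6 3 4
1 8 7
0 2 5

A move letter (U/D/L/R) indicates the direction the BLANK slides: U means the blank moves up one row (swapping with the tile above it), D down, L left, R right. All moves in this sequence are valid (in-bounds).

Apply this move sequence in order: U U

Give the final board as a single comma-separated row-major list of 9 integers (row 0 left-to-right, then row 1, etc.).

After move 1 (U):
6 3 4
0 8 7
1 2 5

After move 2 (U):
0 3 4
6 8 7
1 2 5

Answer: 0, 3, 4, 6, 8, 7, 1, 2, 5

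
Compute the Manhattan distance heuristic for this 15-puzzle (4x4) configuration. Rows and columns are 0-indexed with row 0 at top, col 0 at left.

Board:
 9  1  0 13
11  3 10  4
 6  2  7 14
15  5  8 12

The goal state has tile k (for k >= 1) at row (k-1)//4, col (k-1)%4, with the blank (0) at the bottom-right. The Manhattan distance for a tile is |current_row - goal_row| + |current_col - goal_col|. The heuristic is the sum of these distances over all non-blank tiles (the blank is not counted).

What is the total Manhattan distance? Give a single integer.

Tile 9: (0,0)->(2,0) = 2
Tile 1: (0,1)->(0,0) = 1
Tile 13: (0,3)->(3,0) = 6
Tile 11: (1,0)->(2,2) = 3
Tile 3: (1,1)->(0,2) = 2
Tile 10: (1,2)->(2,1) = 2
Tile 4: (1,3)->(0,3) = 1
Tile 6: (2,0)->(1,1) = 2
Tile 2: (2,1)->(0,1) = 2
Tile 7: (2,2)->(1,2) = 1
Tile 14: (2,3)->(3,1) = 3
Tile 15: (3,0)->(3,2) = 2
Tile 5: (3,1)->(1,0) = 3
Tile 8: (3,2)->(1,3) = 3
Tile 12: (3,3)->(2,3) = 1
Sum: 2 + 1 + 6 + 3 + 2 + 2 + 1 + 2 + 2 + 1 + 3 + 2 + 3 + 3 + 1 = 34

Answer: 34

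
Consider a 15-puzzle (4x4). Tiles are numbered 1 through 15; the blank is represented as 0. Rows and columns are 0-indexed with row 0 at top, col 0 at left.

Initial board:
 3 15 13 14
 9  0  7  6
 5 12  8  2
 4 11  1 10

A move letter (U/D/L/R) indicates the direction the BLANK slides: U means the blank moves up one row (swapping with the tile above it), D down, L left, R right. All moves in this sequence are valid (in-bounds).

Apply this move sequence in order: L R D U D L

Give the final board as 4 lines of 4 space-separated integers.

Answer:  3 15 13 14
 9 12  7  6
 0  5  8  2
 4 11  1 10

Derivation:
After move 1 (L):
 3 15 13 14
 0  9  7  6
 5 12  8  2
 4 11  1 10

After move 2 (R):
 3 15 13 14
 9  0  7  6
 5 12  8  2
 4 11  1 10

After move 3 (D):
 3 15 13 14
 9 12  7  6
 5  0  8  2
 4 11  1 10

After move 4 (U):
 3 15 13 14
 9  0  7  6
 5 12  8  2
 4 11  1 10

After move 5 (D):
 3 15 13 14
 9 12  7  6
 5  0  8  2
 4 11  1 10

After move 6 (L):
 3 15 13 14
 9 12  7  6
 0  5  8  2
 4 11  1 10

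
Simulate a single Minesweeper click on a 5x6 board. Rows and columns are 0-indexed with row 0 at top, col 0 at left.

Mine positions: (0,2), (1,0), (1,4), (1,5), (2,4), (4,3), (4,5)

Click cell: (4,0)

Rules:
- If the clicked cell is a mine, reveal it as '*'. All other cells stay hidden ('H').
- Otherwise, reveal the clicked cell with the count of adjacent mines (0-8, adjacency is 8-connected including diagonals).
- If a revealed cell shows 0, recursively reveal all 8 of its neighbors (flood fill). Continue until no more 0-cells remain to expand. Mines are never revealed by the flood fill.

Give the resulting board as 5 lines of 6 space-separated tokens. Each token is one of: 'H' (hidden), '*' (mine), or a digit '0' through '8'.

H H H H H H
H 2 1 3 H H
1 1 0 2 H H
0 0 1 2 H H
0 0 1 H H H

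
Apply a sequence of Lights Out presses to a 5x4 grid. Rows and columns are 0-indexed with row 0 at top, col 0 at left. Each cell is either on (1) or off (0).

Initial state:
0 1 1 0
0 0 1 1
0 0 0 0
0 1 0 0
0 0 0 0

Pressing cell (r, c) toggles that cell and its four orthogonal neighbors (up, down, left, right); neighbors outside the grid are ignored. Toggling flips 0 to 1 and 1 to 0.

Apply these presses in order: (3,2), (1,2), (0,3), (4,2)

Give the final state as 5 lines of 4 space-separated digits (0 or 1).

Answer: 0 1 1 1
0 1 0 1
0 0 0 0
0 0 0 1
0 1 0 1

Derivation:
After press 1 at (3,2):
0 1 1 0
0 0 1 1
0 0 1 0
0 0 1 1
0 0 1 0

After press 2 at (1,2):
0 1 0 0
0 1 0 0
0 0 0 0
0 0 1 1
0 0 1 0

After press 3 at (0,3):
0 1 1 1
0 1 0 1
0 0 0 0
0 0 1 1
0 0 1 0

After press 4 at (4,2):
0 1 1 1
0 1 0 1
0 0 0 0
0 0 0 1
0 1 0 1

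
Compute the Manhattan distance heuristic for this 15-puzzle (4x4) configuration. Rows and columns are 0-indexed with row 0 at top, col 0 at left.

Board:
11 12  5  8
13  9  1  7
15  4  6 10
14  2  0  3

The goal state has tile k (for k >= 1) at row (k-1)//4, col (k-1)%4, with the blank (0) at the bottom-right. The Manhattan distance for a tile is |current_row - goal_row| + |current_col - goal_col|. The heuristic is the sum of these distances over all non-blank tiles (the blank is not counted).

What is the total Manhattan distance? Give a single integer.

Answer: 39

Derivation:
Tile 11: (0,0)->(2,2) = 4
Tile 12: (0,1)->(2,3) = 4
Tile 5: (0,2)->(1,0) = 3
Tile 8: (0,3)->(1,3) = 1
Tile 13: (1,0)->(3,0) = 2
Tile 9: (1,1)->(2,0) = 2
Tile 1: (1,2)->(0,0) = 3
Tile 7: (1,3)->(1,2) = 1
Tile 15: (2,0)->(3,2) = 3
Tile 4: (2,1)->(0,3) = 4
Tile 6: (2,2)->(1,1) = 2
Tile 10: (2,3)->(2,1) = 2
Tile 14: (3,0)->(3,1) = 1
Tile 2: (3,1)->(0,1) = 3
Tile 3: (3,3)->(0,2) = 4
Sum: 4 + 4 + 3 + 1 + 2 + 2 + 3 + 1 + 3 + 4 + 2 + 2 + 1 + 3 + 4 = 39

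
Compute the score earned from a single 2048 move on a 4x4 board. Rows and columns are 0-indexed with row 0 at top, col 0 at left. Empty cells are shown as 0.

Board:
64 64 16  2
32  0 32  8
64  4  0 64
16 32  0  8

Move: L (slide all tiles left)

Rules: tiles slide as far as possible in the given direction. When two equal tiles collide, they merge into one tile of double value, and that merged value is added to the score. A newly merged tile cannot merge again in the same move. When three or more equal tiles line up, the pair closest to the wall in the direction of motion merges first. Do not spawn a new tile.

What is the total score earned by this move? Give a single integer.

Answer: 192

Derivation:
Slide left:
row 0: [64, 64, 16, 2] -> [128, 16, 2, 0]  score +128 (running 128)
row 1: [32, 0, 32, 8] -> [64, 8, 0, 0]  score +64 (running 192)
row 2: [64, 4, 0, 64] -> [64, 4, 64, 0]  score +0 (running 192)
row 3: [16, 32, 0, 8] -> [16, 32, 8, 0]  score +0 (running 192)
Board after move:
128  16   2   0
 64   8   0   0
 64   4  64   0
 16  32   8   0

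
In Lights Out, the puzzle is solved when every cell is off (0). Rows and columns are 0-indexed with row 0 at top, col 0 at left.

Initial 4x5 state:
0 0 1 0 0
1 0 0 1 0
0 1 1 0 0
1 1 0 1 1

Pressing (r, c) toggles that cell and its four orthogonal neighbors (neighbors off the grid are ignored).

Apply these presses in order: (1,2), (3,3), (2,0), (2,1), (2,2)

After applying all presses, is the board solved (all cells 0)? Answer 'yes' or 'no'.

Answer: yes

Derivation:
After press 1 at (1,2):
0 0 0 0 0
1 1 1 0 0
0 1 0 0 0
1 1 0 1 1

After press 2 at (3,3):
0 0 0 0 0
1 1 1 0 0
0 1 0 1 0
1 1 1 0 0

After press 3 at (2,0):
0 0 0 0 0
0 1 1 0 0
1 0 0 1 0
0 1 1 0 0

After press 4 at (2,1):
0 0 0 0 0
0 0 1 0 0
0 1 1 1 0
0 0 1 0 0

After press 5 at (2,2):
0 0 0 0 0
0 0 0 0 0
0 0 0 0 0
0 0 0 0 0

Lights still on: 0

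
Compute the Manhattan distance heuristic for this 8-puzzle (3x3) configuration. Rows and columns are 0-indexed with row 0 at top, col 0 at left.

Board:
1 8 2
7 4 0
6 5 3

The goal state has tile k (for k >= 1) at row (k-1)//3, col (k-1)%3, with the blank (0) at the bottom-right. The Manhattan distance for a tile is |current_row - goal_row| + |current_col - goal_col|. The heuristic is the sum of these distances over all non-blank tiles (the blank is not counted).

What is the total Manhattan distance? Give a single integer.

Tile 1: (0,0)->(0,0) = 0
Tile 8: (0,1)->(2,1) = 2
Tile 2: (0,2)->(0,1) = 1
Tile 7: (1,0)->(2,0) = 1
Tile 4: (1,1)->(1,0) = 1
Tile 6: (2,0)->(1,2) = 3
Tile 5: (2,1)->(1,1) = 1
Tile 3: (2,2)->(0,2) = 2
Sum: 0 + 2 + 1 + 1 + 1 + 3 + 1 + 2 = 11

Answer: 11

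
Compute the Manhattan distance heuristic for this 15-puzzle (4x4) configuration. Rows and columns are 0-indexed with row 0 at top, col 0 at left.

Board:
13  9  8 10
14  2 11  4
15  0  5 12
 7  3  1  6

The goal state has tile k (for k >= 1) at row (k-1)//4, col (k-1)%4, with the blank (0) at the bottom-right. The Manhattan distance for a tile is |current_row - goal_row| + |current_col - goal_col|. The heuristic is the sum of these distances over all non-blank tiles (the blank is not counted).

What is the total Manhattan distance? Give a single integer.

Tile 13: at (0,0), goal (3,0), distance |0-3|+|0-0| = 3
Tile 9: at (0,1), goal (2,0), distance |0-2|+|1-0| = 3
Tile 8: at (0,2), goal (1,3), distance |0-1|+|2-3| = 2
Tile 10: at (0,3), goal (2,1), distance |0-2|+|3-1| = 4
Tile 14: at (1,0), goal (3,1), distance |1-3|+|0-1| = 3
Tile 2: at (1,1), goal (0,1), distance |1-0|+|1-1| = 1
Tile 11: at (1,2), goal (2,2), distance |1-2|+|2-2| = 1
Tile 4: at (1,3), goal (0,3), distance |1-0|+|3-3| = 1
Tile 15: at (2,0), goal (3,2), distance |2-3|+|0-2| = 3
Tile 5: at (2,2), goal (1,0), distance |2-1|+|2-0| = 3
Tile 12: at (2,3), goal (2,3), distance |2-2|+|3-3| = 0
Tile 7: at (3,0), goal (1,2), distance |3-1|+|0-2| = 4
Tile 3: at (3,1), goal (0,2), distance |3-0|+|1-2| = 4
Tile 1: at (3,2), goal (0,0), distance |3-0|+|2-0| = 5
Tile 6: at (3,3), goal (1,1), distance |3-1|+|3-1| = 4
Sum: 3 + 3 + 2 + 4 + 3 + 1 + 1 + 1 + 3 + 3 + 0 + 4 + 4 + 5 + 4 = 41

Answer: 41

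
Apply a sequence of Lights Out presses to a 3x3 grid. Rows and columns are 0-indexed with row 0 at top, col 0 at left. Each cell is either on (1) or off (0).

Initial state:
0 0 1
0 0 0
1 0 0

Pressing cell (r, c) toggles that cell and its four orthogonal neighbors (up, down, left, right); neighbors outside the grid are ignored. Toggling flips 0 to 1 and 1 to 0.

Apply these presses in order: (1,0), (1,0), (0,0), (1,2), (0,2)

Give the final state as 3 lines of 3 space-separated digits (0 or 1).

After press 1 at (1,0):
1 0 1
1 1 0
0 0 0

After press 2 at (1,0):
0 0 1
0 0 0
1 0 0

After press 3 at (0,0):
1 1 1
1 0 0
1 0 0

After press 4 at (1,2):
1 1 0
1 1 1
1 0 1

After press 5 at (0,2):
1 0 1
1 1 0
1 0 1

Answer: 1 0 1
1 1 0
1 0 1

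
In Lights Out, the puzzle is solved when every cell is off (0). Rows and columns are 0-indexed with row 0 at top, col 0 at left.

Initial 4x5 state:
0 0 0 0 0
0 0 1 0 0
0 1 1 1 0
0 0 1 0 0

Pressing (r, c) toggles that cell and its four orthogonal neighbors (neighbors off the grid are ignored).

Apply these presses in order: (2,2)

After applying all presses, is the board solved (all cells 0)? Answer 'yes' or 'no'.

After press 1 at (2,2):
0 0 0 0 0
0 0 0 0 0
0 0 0 0 0
0 0 0 0 0

Lights still on: 0

Answer: yes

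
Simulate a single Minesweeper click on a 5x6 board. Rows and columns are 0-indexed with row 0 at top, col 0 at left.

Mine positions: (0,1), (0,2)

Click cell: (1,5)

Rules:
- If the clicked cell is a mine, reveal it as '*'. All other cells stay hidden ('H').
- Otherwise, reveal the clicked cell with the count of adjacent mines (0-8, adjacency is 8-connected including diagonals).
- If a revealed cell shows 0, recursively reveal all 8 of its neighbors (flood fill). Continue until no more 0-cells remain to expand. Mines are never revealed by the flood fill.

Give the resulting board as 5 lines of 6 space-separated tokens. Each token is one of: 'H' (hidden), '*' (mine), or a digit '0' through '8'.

H H H 1 0 0
1 2 2 1 0 0
0 0 0 0 0 0
0 0 0 0 0 0
0 0 0 0 0 0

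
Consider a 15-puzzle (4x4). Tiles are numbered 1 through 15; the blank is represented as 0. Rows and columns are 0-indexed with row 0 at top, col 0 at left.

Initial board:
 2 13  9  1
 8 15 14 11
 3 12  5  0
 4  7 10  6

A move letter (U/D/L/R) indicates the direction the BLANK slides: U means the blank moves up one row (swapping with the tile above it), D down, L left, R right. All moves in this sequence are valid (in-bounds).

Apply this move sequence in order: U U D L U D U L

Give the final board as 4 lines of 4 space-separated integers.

Answer:  2  0 13  1
 8 15  9 14
 3 12  5 11
 4  7 10  6

Derivation:
After move 1 (U):
 2 13  9  1
 8 15 14  0
 3 12  5 11
 4  7 10  6

After move 2 (U):
 2 13  9  0
 8 15 14  1
 3 12  5 11
 4  7 10  6

After move 3 (D):
 2 13  9  1
 8 15 14  0
 3 12  5 11
 4  7 10  6

After move 4 (L):
 2 13  9  1
 8 15  0 14
 3 12  5 11
 4  7 10  6

After move 5 (U):
 2 13  0  1
 8 15  9 14
 3 12  5 11
 4  7 10  6

After move 6 (D):
 2 13  9  1
 8 15  0 14
 3 12  5 11
 4  7 10  6

After move 7 (U):
 2 13  0  1
 8 15  9 14
 3 12  5 11
 4  7 10  6

After move 8 (L):
 2  0 13  1
 8 15  9 14
 3 12  5 11
 4  7 10  6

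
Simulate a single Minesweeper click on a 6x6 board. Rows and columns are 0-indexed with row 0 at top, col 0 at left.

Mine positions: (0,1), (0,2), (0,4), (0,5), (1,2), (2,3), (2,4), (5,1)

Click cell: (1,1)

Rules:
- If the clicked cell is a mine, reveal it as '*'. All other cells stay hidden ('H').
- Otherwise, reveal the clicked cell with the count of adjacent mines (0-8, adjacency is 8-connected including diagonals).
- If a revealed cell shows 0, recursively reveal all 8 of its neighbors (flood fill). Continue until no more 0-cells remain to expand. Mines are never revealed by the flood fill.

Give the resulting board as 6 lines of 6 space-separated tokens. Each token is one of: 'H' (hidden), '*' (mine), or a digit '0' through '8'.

H H H H H H
H 3 H H H H
H H H H H H
H H H H H H
H H H H H H
H H H H H H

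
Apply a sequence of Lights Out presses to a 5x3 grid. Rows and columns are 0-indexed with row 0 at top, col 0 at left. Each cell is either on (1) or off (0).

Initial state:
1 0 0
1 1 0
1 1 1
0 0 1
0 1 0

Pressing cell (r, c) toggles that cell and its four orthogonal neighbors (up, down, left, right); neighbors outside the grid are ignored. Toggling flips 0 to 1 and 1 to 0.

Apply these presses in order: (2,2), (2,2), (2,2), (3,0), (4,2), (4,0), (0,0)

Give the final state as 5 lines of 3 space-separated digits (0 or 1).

After press 1 at (2,2):
1 0 0
1 1 1
1 0 0
0 0 0
0 1 0

After press 2 at (2,2):
1 0 0
1 1 0
1 1 1
0 0 1
0 1 0

After press 3 at (2,2):
1 0 0
1 1 1
1 0 0
0 0 0
0 1 0

After press 4 at (3,0):
1 0 0
1 1 1
0 0 0
1 1 0
1 1 0

After press 5 at (4,2):
1 0 0
1 1 1
0 0 0
1 1 1
1 0 1

After press 6 at (4,0):
1 0 0
1 1 1
0 0 0
0 1 1
0 1 1

After press 7 at (0,0):
0 1 0
0 1 1
0 0 0
0 1 1
0 1 1

Answer: 0 1 0
0 1 1
0 0 0
0 1 1
0 1 1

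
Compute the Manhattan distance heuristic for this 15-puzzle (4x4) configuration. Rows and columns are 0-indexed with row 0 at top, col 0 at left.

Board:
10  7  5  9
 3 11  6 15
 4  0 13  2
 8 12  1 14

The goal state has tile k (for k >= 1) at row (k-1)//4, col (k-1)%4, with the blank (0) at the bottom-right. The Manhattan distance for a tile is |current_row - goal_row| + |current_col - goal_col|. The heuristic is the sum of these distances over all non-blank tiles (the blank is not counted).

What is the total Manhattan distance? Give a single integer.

Answer: 49

Derivation:
Tile 10: at (0,0), goal (2,1), distance |0-2|+|0-1| = 3
Tile 7: at (0,1), goal (1,2), distance |0-1|+|1-2| = 2
Tile 5: at (0,2), goal (1,0), distance |0-1|+|2-0| = 3
Tile 9: at (0,3), goal (2,0), distance |0-2|+|3-0| = 5
Tile 3: at (1,0), goal (0,2), distance |1-0|+|0-2| = 3
Tile 11: at (1,1), goal (2,2), distance |1-2|+|1-2| = 2
Tile 6: at (1,2), goal (1,1), distance |1-1|+|2-1| = 1
Tile 15: at (1,3), goal (3,2), distance |1-3|+|3-2| = 3
Tile 4: at (2,0), goal (0,3), distance |2-0|+|0-3| = 5
Tile 13: at (2,2), goal (3,0), distance |2-3|+|2-0| = 3
Tile 2: at (2,3), goal (0,1), distance |2-0|+|3-1| = 4
Tile 8: at (3,0), goal (1,3), distance |3-1|+|0-3| = 5
Tile 12: at (3,1), goal (2,3), distance |3-2|+|1-3| = 3
Tile 1: at (3,2), goal (0,0), distance |3-0|+|2-0| = 5
Tile 14: at (3,3), goal (3,1), distance |3-3|+|3-1| = 2
Sum: 3 + 2 + 3 + 5 + 3 + 2 + 1 + 3 + 5 + 3 + 4 + 5 + 3 + 5 + 2 = 49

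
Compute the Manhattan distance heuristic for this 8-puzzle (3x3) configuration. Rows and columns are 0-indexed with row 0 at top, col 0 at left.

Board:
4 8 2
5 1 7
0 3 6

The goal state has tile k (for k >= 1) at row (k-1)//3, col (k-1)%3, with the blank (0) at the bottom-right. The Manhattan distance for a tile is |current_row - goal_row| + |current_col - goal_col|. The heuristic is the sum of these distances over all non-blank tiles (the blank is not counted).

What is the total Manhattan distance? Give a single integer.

Tile 4: at (0,0), goal (1,0), distance |0-1|+|0-0| = 1
Tile 8: at (0,1), goal (2,1), distance |0-2|+|1-1| = 2
Tile 2: at (0,2), goal (0,1), distance |0-0|+|2-1| = 1
Tile 5: at (1,0), goal (1,1), distance |1-1|+|0-1| = 1
Tile 1: at (1,1), goal (0,0), distance |1-0|+|1-0| = 2
Tile 7: at (1,2), goal (2,0), distance |1-2|+|2-0| = 3
Tile 3: at (2,1), goal (0,2), distance |2-0|+|1-2| = 3
Tile 6: at (2,2), goal (1,2), distance |2-1|+|2-2| = 1
Sum: 1 + 2 + 1 + 1 + 2 + 3 + 3 + 1 = 14

Answer: 14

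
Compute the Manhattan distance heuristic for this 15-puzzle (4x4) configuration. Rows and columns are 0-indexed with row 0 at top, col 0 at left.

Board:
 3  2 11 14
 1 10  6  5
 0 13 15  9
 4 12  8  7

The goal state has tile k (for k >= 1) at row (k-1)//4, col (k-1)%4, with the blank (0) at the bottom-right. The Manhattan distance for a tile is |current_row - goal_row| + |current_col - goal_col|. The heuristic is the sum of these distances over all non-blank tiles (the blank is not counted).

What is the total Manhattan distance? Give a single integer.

Tile 3: (0,0)->(0,2) = 2
Tile 2: (0,1)->(0,1) = 0
Tile 11: (0,2)->(2,2) = 2
Tile 14: (0,3)->(3,1) = 5
Tile 1: (1,0)->(0,0) = 1
Tile 10: (1,1)->(2,1) = 1
Tile 6: (1,2)->(1,1) = 1
Tile 5: (1,3)->(1,0) = 3
Tile 13: (2,1)->(3,0) = 2
Tile 15: (2,2)->(3,2) = 1
Tile 9: (2,3)->(2,0) = 3
Tile 4: (3,0)->(0,3) = 6
Tile 12: (3,1)->(2,3) = 3
Tile 8: (3,2)->(1,3) = 3
Tile 7: (3,3)->(1,2) = 3
Sum: 2 + 0 + 2 + 5 + 1 + 1 + 1 + 3 + 2 + 1 + 3 + 6 + 3 + 3 + 3 = 36

Answer: 36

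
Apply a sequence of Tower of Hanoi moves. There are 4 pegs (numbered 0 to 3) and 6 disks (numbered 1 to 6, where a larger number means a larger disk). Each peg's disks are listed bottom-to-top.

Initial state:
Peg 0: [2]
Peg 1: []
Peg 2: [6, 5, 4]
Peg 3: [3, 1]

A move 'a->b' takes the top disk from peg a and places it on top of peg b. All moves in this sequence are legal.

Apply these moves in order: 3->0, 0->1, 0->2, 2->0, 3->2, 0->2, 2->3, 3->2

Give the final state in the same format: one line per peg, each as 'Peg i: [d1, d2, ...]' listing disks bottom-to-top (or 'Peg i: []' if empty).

Answer: Peg 0: []
Peg 1: [1]
Peg 2: [6, 5, 4, 3, 2]
Peg 3: []

Derivation:
After move 1 (3->0):
Peg 0: [2, 1]
Peg 1: []
Peg 2: [6, 5, 4]
Peg 3: [3]

After move 2 (0->1):
Peg 0: [2]
Peg 1: [1]
Peg 2: [6, 5, 4]
Peg 3: [3]

After move 3 (0->2):
Peg 0: []
Peg 1: [1]
Peg 2: [6, 5, 4, 2]
Peg 3: [3]

After move 4 (2->0):
Peg 0: [2]
Peg 1: [1]
Peg 2: [6, 5, 4]
Peg 3: [3]

After move 5 (3->2):
Peg 0: [2]
Peg 1: [1]
Peg 2: [6, 5, 4, 3]
Peg 3: []

After move 6 (0->2):
Peg 0: []
Peg 1: [1]
Peg 2: [6, 5, 4, 3, 2]
Peg 3: []

After move 7 (2->3):
Peg 0: []
Peg 1: [1]
Peg 2: [6, 5, 4, 3]
Peg 3: [2]

After move 8 (3->2):
Peg 0: []
Peg 1: [1]
Peg 2: [6, 5, 4, 3, 2]
Peg 3: []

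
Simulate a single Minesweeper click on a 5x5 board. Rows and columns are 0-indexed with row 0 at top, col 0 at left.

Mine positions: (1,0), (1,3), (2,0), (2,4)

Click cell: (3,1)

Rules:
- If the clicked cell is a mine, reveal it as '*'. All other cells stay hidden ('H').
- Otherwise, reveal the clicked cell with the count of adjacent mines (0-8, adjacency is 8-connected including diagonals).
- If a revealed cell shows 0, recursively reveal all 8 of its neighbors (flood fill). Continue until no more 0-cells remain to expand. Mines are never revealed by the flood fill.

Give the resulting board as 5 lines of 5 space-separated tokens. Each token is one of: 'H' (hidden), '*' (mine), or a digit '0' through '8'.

H H H H H
H H H H H
H H H H H
H 1 H H H
H H H H H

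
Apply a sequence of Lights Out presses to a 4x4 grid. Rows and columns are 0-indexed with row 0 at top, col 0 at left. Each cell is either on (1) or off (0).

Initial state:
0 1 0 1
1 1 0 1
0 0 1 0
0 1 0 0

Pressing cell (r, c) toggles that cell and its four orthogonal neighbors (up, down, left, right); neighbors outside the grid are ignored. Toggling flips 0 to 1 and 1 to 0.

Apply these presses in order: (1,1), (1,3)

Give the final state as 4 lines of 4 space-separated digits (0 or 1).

After press 1 at (1,1):
0 0 0 1
0 0 1 1
0 1 1 0
0 1 0 0

After press 2 at (1,3):
0 0 0 0
0 0 0 0
0 1 1 1
0 1 0 0

Answer: 0 0 0 0
0 0 0 0
0 1 1 1
0 1 0 0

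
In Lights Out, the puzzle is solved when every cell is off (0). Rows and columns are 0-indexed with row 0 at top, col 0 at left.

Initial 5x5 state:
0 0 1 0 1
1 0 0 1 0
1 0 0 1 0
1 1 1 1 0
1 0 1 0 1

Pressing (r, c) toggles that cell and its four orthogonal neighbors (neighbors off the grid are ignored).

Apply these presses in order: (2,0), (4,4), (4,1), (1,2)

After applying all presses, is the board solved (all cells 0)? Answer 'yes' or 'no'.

Answer: no

Derivation:
After press 1 at (2,0):
0 0 1 0 1
0 0 0 1 0
0 1 0 1 0
0 1 1 1 0
1 0 1 0 1

After press 2 at (4,4):
0 0 1 0 1
0 0 0 1 0
0 1 0 1 0
0 1 1 1 1
1 0 1 1 0

After press 3 at (4,1):
0 0 1 0 1
0 0 0 1 0
0 1 0 1 0
0 0 1 1 1
0 1 0 1 0

After press 4 at (1,2):
0 0 0 0 1
0 1 1 0 0
0 1 1 1 0
0 0 1 1 1
0 1 0 1 0

Lights still on: 11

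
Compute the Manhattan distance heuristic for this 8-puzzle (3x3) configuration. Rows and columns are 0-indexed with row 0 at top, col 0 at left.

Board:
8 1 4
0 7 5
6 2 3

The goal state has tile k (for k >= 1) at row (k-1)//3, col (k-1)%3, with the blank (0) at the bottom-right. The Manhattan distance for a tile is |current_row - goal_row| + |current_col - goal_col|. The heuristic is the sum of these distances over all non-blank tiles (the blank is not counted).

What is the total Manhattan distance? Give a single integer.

Answer: 17

Derivation:
Tile 8: (0,0)->(2,1) = 3
Tile 1: (0,1)->(0,0) = 1
Tile 4: (0,2)->(1,0) = 3
Tile 7: (1,1)->(2,0) = 2
Tile 5: (1,2)->(1,1) = 1
Tile 6: (2,0)->(1,2) = 3
Tile 2: (2,1)->(0,1) = 2
Tile 3: (2,2)->(0,2) = 2
Sum: 3 + 1 + 3 + 2 + 1 + 3 + 2 + 2 = 17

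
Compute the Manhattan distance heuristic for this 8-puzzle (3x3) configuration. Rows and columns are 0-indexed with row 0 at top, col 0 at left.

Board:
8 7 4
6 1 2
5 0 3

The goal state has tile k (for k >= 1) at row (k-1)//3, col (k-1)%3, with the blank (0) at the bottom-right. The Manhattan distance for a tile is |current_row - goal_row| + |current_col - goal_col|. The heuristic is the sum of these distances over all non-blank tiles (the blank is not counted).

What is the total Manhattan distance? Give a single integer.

Tile 8: (0,0)->(2,1) = 3
Tile 7: (0,1)->(2,0) = 3
Tile 4: (0,2)->(1,0) = 3
Tile 6: (1,0)->(1,2) = 2
Tile 1: (1,1)->(0,0) = 2
Tile 2: (1,2)->(0,1) = 2
Tile 5: (2,0)->(1,1) = 2
Tile 3: (2,2)->(0,2) = 2
Sum: 3 + 3 + 3 + 2 + 2 + 2 + 2 + 2 = 19

Answer: 19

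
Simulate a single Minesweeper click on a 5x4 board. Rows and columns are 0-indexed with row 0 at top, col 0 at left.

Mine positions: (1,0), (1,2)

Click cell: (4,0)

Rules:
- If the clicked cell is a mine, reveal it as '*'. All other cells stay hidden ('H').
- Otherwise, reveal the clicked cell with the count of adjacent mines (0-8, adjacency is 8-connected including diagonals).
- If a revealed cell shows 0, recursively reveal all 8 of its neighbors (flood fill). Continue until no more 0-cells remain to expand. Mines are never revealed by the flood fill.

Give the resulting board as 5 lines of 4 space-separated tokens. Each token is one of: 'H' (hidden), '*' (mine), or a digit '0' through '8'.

H H H H
H H H H
1 2 1 1
0 0 0 0
0 0 0 0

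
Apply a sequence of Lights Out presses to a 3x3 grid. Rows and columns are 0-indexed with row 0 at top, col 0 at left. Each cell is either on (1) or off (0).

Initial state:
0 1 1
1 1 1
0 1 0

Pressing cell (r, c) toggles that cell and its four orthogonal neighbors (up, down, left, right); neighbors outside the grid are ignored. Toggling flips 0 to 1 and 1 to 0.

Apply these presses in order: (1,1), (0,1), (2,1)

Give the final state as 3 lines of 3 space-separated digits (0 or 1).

After press 1 at (1,1):
0 0 1
0 0 0
0 0 0

After press 2 at (0,1):
1 1 0
0 1 0
0 0 0

After press 3 at (2,1):
1 1 0
0 0 0
1 1 1

Answer: 1 1 0
0 0 0
1 1 1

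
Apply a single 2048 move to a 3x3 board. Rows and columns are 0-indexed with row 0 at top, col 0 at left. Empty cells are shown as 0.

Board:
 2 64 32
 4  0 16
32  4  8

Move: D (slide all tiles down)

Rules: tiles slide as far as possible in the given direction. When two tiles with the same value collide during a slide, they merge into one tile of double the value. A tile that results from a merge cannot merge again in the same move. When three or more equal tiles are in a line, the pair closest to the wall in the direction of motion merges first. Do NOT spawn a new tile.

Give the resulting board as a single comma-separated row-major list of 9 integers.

Answer: 2, 0, 32, 4, 64, 16, 32, 4, 8

Derivation:
Slide down:
col 0: [2, 4, 32] -> [2, 4, 32]
col 1: [64, 0, 4] -> [0, 64, 4]
col 2: [32, 16, 8] -> [32, 16, 8]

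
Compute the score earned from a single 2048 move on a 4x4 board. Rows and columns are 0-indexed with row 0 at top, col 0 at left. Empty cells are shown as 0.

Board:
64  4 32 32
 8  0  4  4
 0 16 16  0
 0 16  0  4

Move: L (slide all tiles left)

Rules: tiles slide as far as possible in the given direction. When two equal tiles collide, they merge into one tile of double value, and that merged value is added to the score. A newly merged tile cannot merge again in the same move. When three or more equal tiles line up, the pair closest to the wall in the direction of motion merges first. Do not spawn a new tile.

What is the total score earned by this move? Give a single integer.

Answer: 104

Derivation:
Slide left:
row 0: [64, 4, 32, 32] -> [64, 4, 64, 0]  score +64 (running 64)
row 1: [8, 0, 4, 4] -> [8, 8, 0, 0]  score +8 (running 72)
row 2: [0, 16, 16, 0] -> [32, 0, 0, 0]  score +32 (running 104)
row 3: [0, 16, 0, 4] -> [16, 4, 0, 0]  score +0 (running 104)
Board after move:
64  4 64  0
 8  8  0  0
32  0  0  0
16  4  0  0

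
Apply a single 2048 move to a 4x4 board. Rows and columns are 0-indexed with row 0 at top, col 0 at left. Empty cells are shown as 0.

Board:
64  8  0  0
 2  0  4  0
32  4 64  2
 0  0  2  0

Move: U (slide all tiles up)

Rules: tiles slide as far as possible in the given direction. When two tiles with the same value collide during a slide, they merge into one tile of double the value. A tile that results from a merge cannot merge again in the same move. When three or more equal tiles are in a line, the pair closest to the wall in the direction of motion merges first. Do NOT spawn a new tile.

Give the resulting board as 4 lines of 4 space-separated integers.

Answer: 64  8  4  2
 2  4 64  0
32  0  2  0
 0  0  0  0

Derivation:
Slide up:
col 0: [64, 2, 32, 0] -> [64, 2, 32, 0]
col 1: [8, 0, 4, 0] -> [8, 4, 0, 0]
col 2: [0, 4, 64, 2] -> [4, 64, 2, 0]
col 3: [0, 0, 2, 0] -> [2, 0, 0, 0]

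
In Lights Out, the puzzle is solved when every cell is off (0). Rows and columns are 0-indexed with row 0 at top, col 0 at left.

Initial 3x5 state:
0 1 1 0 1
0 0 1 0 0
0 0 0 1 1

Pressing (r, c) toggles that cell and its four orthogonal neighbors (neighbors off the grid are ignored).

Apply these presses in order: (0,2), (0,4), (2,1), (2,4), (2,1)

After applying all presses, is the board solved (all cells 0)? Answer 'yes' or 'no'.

After press 1 at (0,2):
0 0 0 1 1
0 0 0 0 0
0 0 0 1 1

After press 2 at (0,4):
0 0 0 0 0
0 0 0 0 1
0 0 0 1 1

After press 3 at (2,1):
0 0 0 0 0
0 1 0 0 1
1 1 1 1 1

After press 4 at (2,4):
0 0 0 0 0
0 1 0 0 0
1 1 1 0 0

After press 5 at (2,1):
0 0 0 0 0
0 0 0 0 0
0 0 0 0 0

Lights still on: 0

Answer: yes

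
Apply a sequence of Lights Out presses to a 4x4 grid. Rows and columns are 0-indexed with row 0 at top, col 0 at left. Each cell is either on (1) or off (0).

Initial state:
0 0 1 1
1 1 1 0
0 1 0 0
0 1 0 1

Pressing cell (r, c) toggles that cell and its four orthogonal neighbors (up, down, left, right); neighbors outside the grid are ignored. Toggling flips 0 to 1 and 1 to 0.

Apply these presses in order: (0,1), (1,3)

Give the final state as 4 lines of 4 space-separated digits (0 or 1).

Answer: 1 1 0 0
1 0 0 1
0 1 0 1
0 1 0 1

Derivation:
After press 1 at (0,1):
1 1 0 1
1 0 1 0
0 1 0 0
0 1 0 1

After press 2 at (1,3):
1 1 0 0
1 0 0 1
0 1 0 1
0 1 0 1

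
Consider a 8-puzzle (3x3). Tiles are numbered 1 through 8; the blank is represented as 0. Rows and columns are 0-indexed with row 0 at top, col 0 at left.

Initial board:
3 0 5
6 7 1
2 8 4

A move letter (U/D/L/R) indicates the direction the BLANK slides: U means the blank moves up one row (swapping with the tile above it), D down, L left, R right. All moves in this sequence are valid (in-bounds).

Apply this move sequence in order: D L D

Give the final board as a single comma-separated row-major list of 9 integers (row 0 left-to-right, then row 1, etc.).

After move 1 (D):
3 7 5
6 0 1
2 8 4

After move 2 (L):
3 7 5
0 6 1
2 8 4

After move 3 (D):
3 7 5
2 6 1
0 8 4

Answer: 3, 7, 5, 2, 6, 1, 0, 8, 4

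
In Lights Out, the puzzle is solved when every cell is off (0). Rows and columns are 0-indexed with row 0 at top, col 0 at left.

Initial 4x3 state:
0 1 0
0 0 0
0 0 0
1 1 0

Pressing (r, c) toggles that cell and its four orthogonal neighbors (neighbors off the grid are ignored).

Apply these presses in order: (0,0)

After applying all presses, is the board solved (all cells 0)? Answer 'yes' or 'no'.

Answer: no

Derivation:
After press 1 at (0,0):
1 0 0
1 0 0
0 0 0
1 1 0

Lights still on: 4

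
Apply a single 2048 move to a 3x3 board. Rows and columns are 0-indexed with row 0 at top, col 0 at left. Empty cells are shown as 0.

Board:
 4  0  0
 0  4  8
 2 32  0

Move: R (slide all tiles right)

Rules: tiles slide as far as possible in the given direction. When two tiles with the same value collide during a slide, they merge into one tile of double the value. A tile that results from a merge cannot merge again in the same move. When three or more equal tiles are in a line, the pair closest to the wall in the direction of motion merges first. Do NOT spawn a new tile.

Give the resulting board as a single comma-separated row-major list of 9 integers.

Slide right:
row 0: [4, 0, 0] -> [0, 0, 4]
row 1: [0, 4, 8] -> [0, 4, 8]
row 2: [2, 32, 0] -> [0, 2, 32]

Answer: 0, 0, 4, 0, 4, 8, 0, 2, 32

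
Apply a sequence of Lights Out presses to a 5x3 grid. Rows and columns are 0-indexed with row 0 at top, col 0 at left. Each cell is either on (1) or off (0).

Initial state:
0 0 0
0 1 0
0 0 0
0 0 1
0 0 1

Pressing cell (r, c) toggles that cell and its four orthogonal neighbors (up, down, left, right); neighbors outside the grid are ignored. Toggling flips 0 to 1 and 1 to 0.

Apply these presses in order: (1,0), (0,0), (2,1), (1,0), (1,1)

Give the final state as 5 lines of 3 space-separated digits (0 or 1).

Answer: 1 0 0
0 1 1
1 0 1
0 1 1
0 0 1

Derivation:
After press 1 at (1,0):
1 0 0
1 0 0
1 0 0
0 0 1
0 0 1

After press 2 at (0,0):
0 1 0
0 0 0
1 0 0
0 0 1
0 0 1

After press 3 at (2,1):
0 1 0
0 1 0
0 1 1
0 1 1
0 0 1

After press 4 at (1,0):
1 1 0
1 0 0
1 1 1
0 1 1
0 0 1

After press 5 at (1,1):
1 0 0
0 1 1
1 0 1
0 1 1
0 0 1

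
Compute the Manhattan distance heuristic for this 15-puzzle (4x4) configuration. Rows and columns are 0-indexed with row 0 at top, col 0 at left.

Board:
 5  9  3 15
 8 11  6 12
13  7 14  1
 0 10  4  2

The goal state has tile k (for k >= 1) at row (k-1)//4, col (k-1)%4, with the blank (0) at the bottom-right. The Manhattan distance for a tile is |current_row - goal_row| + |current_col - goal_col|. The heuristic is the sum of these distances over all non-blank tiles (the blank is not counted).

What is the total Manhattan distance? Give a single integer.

Tile 5: (0,0)->(1,0) = 1
Tile 9: (0,1)->(2,0) = 3
Tile 3: (0,2)->(0,2) = 0
Tile 15: (0,3)->(3,2) = 4
Tile 8: (1,0)->(1,3) = 3
Tile 11: (1,1)->(2,2) = 2
Tile 6: (1,2)->(1,1) = 1
Tile 12: (1,3)->(2,3) = 1
Tile 13: (2,0)->(3,0) = 1
Tile 7: (2,1)->(1,2) = 2
Tile 14: (2,2)->(3,1) = 2
Tile 1: (2,3)->(0,0) = 5
Tile 10: (3,1)->(2,1) = 1
Tile 4: (3,2)->(0,3) = 4
Tile 2: (3,3)->(0,1) = 5
Sum: 1 + 3 + 0 + 4 + 3 + 2 + 1 + 1 + 1 + 2 + 2 + 5 + 1 + 4 + 5 = 35

Answer: 35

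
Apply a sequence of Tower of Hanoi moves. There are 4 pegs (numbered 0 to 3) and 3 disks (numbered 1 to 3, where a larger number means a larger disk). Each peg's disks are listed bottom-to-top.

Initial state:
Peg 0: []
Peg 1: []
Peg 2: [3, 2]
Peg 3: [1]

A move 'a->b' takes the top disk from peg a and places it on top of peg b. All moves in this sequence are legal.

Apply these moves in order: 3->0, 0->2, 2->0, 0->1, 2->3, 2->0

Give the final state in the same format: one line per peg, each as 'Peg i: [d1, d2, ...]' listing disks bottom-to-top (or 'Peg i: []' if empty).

Answer: Peg 0: [3]
Peg 1: [1]
Peg 2: []
Peg 3: [2]

Derivation:
After move 1 (3->0):
Peg 0: [1]
Peg 1: []
Peg 2: [3, 2]
Peg 3: []

After move 2 (0->2):
Peg 0: []
Peg 1: []
Peg 2: [3, 2, 1]
Peg 3: []

After move 3 (2->0):
Peg 0: [1]
Peg 1: []
Peg 2: [3, 2]
Peg 3: []

After move 4 (0->1):
Peg 0: []
Peg 1: [1]
Peg 2: [3, 2]
Peg 3: []

After move 5 (2->3):
Peg 0: []
Peg 1: [1]
Peg 2: [3]
Peg 3: [2]

After move 6 (2->0):
Peg 0: [3]
Peg 1: [1]
Peg 2: []
Peg 3: [2]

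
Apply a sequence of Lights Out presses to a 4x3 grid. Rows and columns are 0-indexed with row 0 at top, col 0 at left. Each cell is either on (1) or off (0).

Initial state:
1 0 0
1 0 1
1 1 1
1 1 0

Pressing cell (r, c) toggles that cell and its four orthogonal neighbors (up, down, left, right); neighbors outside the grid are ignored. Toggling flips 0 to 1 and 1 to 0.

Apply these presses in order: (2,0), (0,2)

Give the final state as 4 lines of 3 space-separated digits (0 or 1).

After press 1 at (2,0):
1 0 0
0 0 1
0 0 1
0 1 0

After press 2 at (0,2):
1 1 1
0 0 0
0 0 1
0 1 0

Answer: 1 1 1
0 0 0
0 0 1
0 1 0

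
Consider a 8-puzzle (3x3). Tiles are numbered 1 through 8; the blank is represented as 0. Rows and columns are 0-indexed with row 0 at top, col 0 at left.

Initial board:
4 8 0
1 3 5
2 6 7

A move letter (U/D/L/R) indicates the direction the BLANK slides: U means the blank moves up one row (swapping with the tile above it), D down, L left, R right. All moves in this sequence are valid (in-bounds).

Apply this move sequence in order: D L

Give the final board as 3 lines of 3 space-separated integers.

Answer: 4 8 5
1 0 3
2 6 7

Derivation:
After move 1 (D):
4 8 5
1 3 0
2 6 7

After move 2 (L):
4 8 5
1 0 3
2 6 7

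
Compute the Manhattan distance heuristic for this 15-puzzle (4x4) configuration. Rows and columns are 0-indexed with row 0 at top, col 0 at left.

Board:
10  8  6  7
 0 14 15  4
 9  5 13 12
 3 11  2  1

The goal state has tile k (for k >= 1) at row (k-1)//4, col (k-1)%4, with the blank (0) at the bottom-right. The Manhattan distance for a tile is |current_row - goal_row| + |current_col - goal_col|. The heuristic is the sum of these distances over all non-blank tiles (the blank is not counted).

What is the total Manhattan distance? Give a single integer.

Answer: 37

Derivation:
Tile 10: at (0,0), goal (2,1), distance |0-2|+|0-1| = 3
Tile 8: at (0,1), goal (1,3), distance |0-1|+|1-3| = 3
Tile 6: at (0,2), goal (1,1), distance |0-1|+|2-1| = 2
Tile 7: at (0,3), goal (1,2), distance |0-1|+|3-2| = 2
Tile 14: at (1,1), goal (3,1), distance |1-3|+|1-1| = 2
Tile 15: at (1,2), goal (3,2), distance |1-3|+|2-2| = 2
Tile 4: at (1,3), goal (0,3), distance |1-0|+|3-3| = 1
Tile 9: at (2,0), goal (2,0), distance |2-2|+|0-0| = 0
Tile 5: at (2,1), goal (1,0), distance |2-1|+|1-0| = 2
Tile 13: at (2,2), goal (3,0), distance |2-3|+|2-0| = 3
Tile 12: at (2,3), goal (2,3), distance |2-2|+|3-3| = 0
Tile 3: at (3,0), goal (0,2), distance |3-0|+|0-2| = 5
Tile 11: at (3,1), goal (2,2), distance |3-2|+|1-2| = 2
Tile 2: at (3,2), goal (0,1), distance |3-0|+|2-1| = 4
Tile 1: at (3,3), goal (0,0), distance |3-0|+|3-0| = 6
Sum: 3 + 3 + 2 + 2 + 2 + 2 + 1 + 0 + 2 + 3 + 0 + 5 + 2 + 4 + 6 = 37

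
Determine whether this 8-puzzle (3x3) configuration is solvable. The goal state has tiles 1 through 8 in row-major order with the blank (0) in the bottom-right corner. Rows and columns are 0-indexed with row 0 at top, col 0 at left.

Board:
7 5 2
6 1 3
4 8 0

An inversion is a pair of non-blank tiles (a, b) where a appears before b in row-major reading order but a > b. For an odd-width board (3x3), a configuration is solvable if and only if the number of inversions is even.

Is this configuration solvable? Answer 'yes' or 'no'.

Answer: yes

Derivation:
Inversions (pairs i<j in row-major order where tile[i] > tile[j] > 0): 14
14 is even, so the puzzle is solvable.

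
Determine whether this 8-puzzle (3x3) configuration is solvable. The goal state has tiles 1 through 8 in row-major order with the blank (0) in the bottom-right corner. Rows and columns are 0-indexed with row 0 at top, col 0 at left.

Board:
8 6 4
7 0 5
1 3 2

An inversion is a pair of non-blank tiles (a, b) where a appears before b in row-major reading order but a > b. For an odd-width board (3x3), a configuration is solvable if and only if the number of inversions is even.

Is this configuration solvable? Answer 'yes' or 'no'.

Inversions (pairs i<j in row-major order where tile[i] > tile[j] > 0): 23
23 is odd, so the puzzle is not solvable.

Answer: no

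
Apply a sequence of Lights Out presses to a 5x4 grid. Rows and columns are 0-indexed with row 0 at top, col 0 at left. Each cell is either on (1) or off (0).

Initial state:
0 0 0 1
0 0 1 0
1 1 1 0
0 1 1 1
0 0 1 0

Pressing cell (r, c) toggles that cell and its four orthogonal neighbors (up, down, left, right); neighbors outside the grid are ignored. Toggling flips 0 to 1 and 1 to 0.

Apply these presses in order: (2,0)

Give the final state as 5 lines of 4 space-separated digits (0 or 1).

Answer: 0 0 0 1
1 0 1 0
0 0 1 0
1 1 1 1
0 0 1 0

Derivation:
After press 1 at (2,0):
0 0 0 1
1 0 1 0
0 0 1 0
1 1 1 1
0 0 1 0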